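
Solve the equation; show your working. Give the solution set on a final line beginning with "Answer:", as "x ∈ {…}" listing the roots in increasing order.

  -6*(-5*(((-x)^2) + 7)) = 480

Step 1. [-6*(-5*(((-x)^2) + 7)) = 480] -6 out front; divide by -6 ⇒ div: -5*(((-x)^2) + 7) = -80.
Step 2. [-5*(((-x)^2) + 7) = -80] LHS = -5·(…); ÷-5 both sides, so div: ((-x)^2) + 7 = 16.
Step 3. [((-x)^2) + 7 = 16] subtract 7: x sits inside (… + 7), so sub: (-x)^2 = 9.
Step 4. [(-x)^2 = 9] LHS squared, RHS 9 ≥ 0: apply √ (±). So sqrt: -x = 3 or -3.
Step 5. [-x = 3 or -3] flip signs both sides. So neg: x = -3 or 3.

Answer: x ∈ {-3, 3}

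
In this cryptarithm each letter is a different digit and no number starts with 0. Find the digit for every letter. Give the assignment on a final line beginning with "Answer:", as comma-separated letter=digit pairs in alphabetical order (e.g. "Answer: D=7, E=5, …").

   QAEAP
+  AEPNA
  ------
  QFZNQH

Step 1. [col 1: P + A ≡ H (mod 10)] no forcing yet in column 1 (carry-in 0); A=8 is free and consistent — try it. So A=8.
Step 2. [col 1: P + A ≡ H (mod 10)] no forcing yet in column 1 (carry-in 0); H=5 is free and consistent — try it, so H=5.
Step 3. [Q] adding two 5-digit numbers gives at most 5+1 digits, and here it does — Q is that final carry and must be 1, so Q=1.
Step 4. [col 1: P + A ≡ H (mod 10)] in column 1 we have P+A≡H with carry-in 0; given A=8, H=5 and digits 1,5,8 already taken and all letters distinct, that pins P to 7, so P=7.
Step 5. [col 2: A + N ≡ Q (mod 10)] in column 2 we have A+N≡Q with carry-in 1; given A=8, Q=1 and digits 1,5,7,8 already taken and all letters distinct, that pins N to 2. So N=2.
Step 6. [col 3: E + P ≡ N (mod 10)] column 3 reads E+P+carry(1)=N with P=7, N=2; with digits 1,2,5,7,8 already taken and all letters distinct, the only value for E is 4 ⇒ E=4.
Step 7. [col 4: A + E ≡ Z (mod 10)] column 4 reads A+E+carry(1)=Z with A=8, E=4; with digits 1,2,4,5,7,8 already taken and all letters distinct, the only value for Z is 3 ⇒ Z=3.
Step 8. [col 5: Q + A ≡ F (mod 10)] in column 5 we have Q+A≡F with carry-in 1; given Q=1, A=8 and digits 1,2,3,4,5,7,8 already taken and all letters distinct, that pins F to 0, so F=0.

Answer: A=8, E=4, F=0, H=5, N=2, P=7, Q=1, Z=3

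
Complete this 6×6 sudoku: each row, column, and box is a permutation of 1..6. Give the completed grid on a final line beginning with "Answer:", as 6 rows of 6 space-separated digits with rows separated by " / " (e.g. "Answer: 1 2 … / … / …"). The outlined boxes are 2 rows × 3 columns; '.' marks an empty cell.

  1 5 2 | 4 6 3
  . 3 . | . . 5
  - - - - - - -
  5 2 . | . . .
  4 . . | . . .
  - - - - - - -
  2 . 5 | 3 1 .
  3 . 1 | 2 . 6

Step 1. [r4c2∈{1,6}] r4c2 is the only open cell in col 2 admitting 1. So r4c2=1.
Step 2. [r5c6∈{4}] r5c6 is down to just 4 ⇒ r5c6=4.
Step 3. [r4c4∈{5,6}] across col 4, 5 lands solely at r4c4. So r4c4=5.
Step 4. [r4c3∈{3,6}] in row 4, 6 fits only at r4c3 ⇒ r4c3=6.
Step 5. [r4c5∈{2,3}] across row 4, 3 lands solely at r4c5. So r4c5=3.
Step 6. [r3c6∈{1}] r3c6 has the single candidate 1, so r3c6=1.
Step 7. [r6c2∈{4}] only 4 remains possible at r6c2. So r6c2=4.
Step 8. [r2c5∈{2}] only 2 remains possible at r2c5. So r2c5=2.
Step 9. [r4c6∈{2}] r4c6's peers cover all but 2, so r4c6=2.
Step 10. [r2c4∈{1}] r2c4 is down to just 1 ⇒ r2c4=1.
Step 11. [r2c1∈{6}] r2c1 has the single candidate 6 ⇒ r2c1=6.
Step 12. [r3c3∈{3}] nothing but 3 survives at r3c3 ⇒ r3c3=3.
Step 13. [r3c5∈{4}] only 4 remains possible at r3c5 ⇒ r3c5=4.
Step 14. [r3c4∈{6}] r3c4's peers cover all but 6. So r3c4=6.
Step 15. [r2c3∈{4}] r2c3 is down to just 4 ⇒ r2c3=4.
Step 16. [r6c5∈{5}] r6c5 has the single candidate 5 ⇒ r6c5=5.
Step 17. [r5c2∈{6}] nothing but 6 survives at r5c2, so r5c2=6.

Answer: 1 5 2 4 6 3 / 6 3 4 1 2 5 / 5 2 3 6 4 1 / 4 1 6 5 3 2 / 2 6 5 3 1 4 / 3 4 1 2 5 6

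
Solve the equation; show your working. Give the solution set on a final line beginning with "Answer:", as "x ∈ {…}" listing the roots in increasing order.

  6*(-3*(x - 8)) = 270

Step 1. [6*(-3*(x - 8)) = 270] LHS = 6·(…); ÷6 both sides, so div: -3*(x - 8) = 45.
Step 2. [-3*(x - 8) = 45] -3 out front; divide by -3 ⇒ div: x - 8 = -15.
Step 3. [x - 8 = -15] 8 comes off first (add 8). So sub: x = -7.

Answer: x ∈ {-7}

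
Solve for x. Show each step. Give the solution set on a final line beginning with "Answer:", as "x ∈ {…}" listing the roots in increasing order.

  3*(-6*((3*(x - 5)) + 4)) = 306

Step 1. [3*(-6*((3*(x - 5)) + 4)) = 306] 3 out front; divide by 3. So div: -6*((3*(x - 5)) + 4) = 102.
Step 2. [-6*((3*(x - 5)) + 4) = 102] divide by the outer -6. So div: (3*(x - 5)) + 4 = -17.
Step 3. [(3*(x - 5)) + 4 = -17] peel the +4: subtract 4 from each side ⇒ sub: 3*(x - 5) = -21.
Step 4. [3*(x - 5) = -21] 3 out front; divide by 3, so div: x - 5 = -7.
Step 5. [x - 5 = -7] -5 is outermost — add 5 both sides ⇒ sub: x = -2.

Answer: x ∈ {-2}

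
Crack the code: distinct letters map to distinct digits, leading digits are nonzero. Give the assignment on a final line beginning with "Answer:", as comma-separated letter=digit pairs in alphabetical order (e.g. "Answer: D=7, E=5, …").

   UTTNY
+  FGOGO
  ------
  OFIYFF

Step 1. [col 1: Y + O ≡ F (mod 10)] column 1 (Y + O ≡ F (mod 10), carry-in 0) doesn't pin Y yet; pick Y=4 and continue, so Y=4.
Step 2. [col 1: Y + O ≡ F (mod 10)] column 1 (Y + O ≡ F (mod 10), carry-in 0) doesn't pin O yet; pick O=1 and continue ⇒ O=1.
Step 3. [col 1: Y + O ≡ F (mod 10)] column 1 reads Y+O+carry(0)=F with Y=4, O=1; with digits 1,4 already taken and all letters distinct, the only value for F is 5, so F=5.
Step 4. [col 2: N + G ≡ F (mod 10)] several values work for N in column 2 (N + G ≡ F (mod 10), carry-in 0); try N=7. So N=7.
Step 5. [col 2: N + G ≡ F (mod 10)] from column 2 (N=7, F=5, carry-in 0, digits 1,4,5,7 already taken and all letters distinct): G must equal 8. So G=8.
Step 6. [col 3: T + O ≡ Y (mod 10)] column 3 reads T+O+carry(1)=Y with O=1, Y=4; with digits 1,4,5,7,8 already taken and all letters distinct, the only value for T is 2 ⇒ T=2.
Step 7. [col 4: T + G ≡ I (mod 10)] column 4: given T=2, G=8, carry-in 0, and digits 1,2,4,5,7,8 already taken and all letters distinct, T+G≡I (mod 10) forces I=0 ⇒ I=0.
Step 8. [col 5: U + F ≡ F (mod 10)] column 5: given F=5, carry-in 1, and digits 0,1,2,4,5,7,8 already taken and all letters distinct, U+F≡F (mod 10) forces U=9, so U=9.

Answer: F=5, G=8, I=0, N=7, O=1, T=2, U=9, Y=4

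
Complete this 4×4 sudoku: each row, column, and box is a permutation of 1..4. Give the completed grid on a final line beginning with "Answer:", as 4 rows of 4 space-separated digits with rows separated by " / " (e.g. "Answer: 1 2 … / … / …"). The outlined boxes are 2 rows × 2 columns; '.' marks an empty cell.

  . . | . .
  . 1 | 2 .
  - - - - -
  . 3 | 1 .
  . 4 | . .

Step 1. [r1c3∈{3,4}] 4 has one home in col 3: r1c3. So r1c3=4.
Step 2. [r3c1∈{2}] only 2 remains possible at r3c1, so r3c1=2.
Step 3. [r2c4∈{3}] r2c4 is down to just 3 ⇒ r2c4=3.
Step 4. [r4c1∈{1}] r4c1's peers cover all but 1 ⇒ r4c1=1.
Step 5. [r4c4∈{2}] r4c4 is down to just 2 ⇒ r4c4=2.
Step 6. [r3c4∈{4}] r3c4's peers cover all but 4 ⇒ r3c4=4.
Step 7. [r4c3∈{3}] nothing but 3 survives at r4c3, so r4c3=3.
Step 8. [r1c2∈{2}] r1c2's peers cover all but 2, so r1c2=2.
Step 9. [r1c1∈{3}] nothing but 3 survives at r1c1 ⇒ r1c1=3.
Step 10. [r2c1∈{4}] r2c1 has the single candidate 4, so r2c1=4.
Step 11. [r1c4∈{1}] only 1 remains possible at r1c4 ⇒ r1c4=1.

Answer: 3 2 4 1 / 4 1 2 3 / 2 3 1 4 / 1 4 3 2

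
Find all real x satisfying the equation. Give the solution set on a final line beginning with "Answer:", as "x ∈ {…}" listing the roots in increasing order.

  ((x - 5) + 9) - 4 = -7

Step 1. [((x - 5) + 9) - 4 = -7] the outer -4 inverts by adding 4 ⇒ sub: (x - 5) + 9 = -3.
Step 2. [(x - 5) + 9 = -3] 9 comes off first (subtract 9). So sub: x - 5 = -12.
Step 3. [x - 5 = -12] add 5: x sits inside (… - 5) ⇒ sub: x = -7.

Answer: x ∈ {-7}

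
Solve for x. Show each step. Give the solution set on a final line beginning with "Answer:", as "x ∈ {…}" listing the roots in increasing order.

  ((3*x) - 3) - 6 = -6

Step 1. [((3*x) - 3) - 6 = -6] peel the -6: add 6 from each side ⇒ sub: (3*x) - 3 = 0.
Step 2. [(3*x) - 3 = 0] 3 | LHS and 3 | 0: pull 3 out, so factor: x - 1 = 0.
Step 3. [x - 1 = 0] the outer -1 inverts by adding 1, so sub: x = 1.

Answer: x ∈ {1}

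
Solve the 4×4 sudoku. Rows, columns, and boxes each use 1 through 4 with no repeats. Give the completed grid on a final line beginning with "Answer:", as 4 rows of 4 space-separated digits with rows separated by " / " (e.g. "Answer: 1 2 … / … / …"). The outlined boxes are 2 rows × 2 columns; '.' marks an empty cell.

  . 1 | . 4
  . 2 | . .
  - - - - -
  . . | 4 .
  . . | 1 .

Step 1. [r3c2∈{3}] only 3 remains possible at r3c2. So r3c2=3.
Step 2. [r2c3∈{3}] only 3 remains possible at r2c3. So r2c3=3.
Step 3. [r3c4∈{2}] r3c4 has the single candidate 2. So r3c4=2.
Step 4. [r4c2∈{4}] only 4 remains possible at r4c2. So r4c2=4.
Step 5. [r4c4∈{3}] r4c4's peers cover all but 3, so r4c4=3.
Step 6. [r2c1∈{4}] r2c1 is down to just 4. So r2c1=4.
Step 7. [r3c1∈{1}] nothing but 1 survives at r3c1, so r3c1=1.
Step 8. [r1c1∈{3}] only 3 remains possible at r1c1 ⇒ r1c1=3.
Step 9. [r4c1∈{2}] only 2 remains possible at r4c1. So r4c1=2.
Step 10. [r2c4∈{1}] only 1 remains possible at r2c4 ⇒ r2c4=1.
Step 11. [r1c3∈{2}] r1c3 has the single candidate 2 ⇒ r1c3=2.

Answer: 3 1 2 4 / 4 2 3 1 / 1 3 4 2 / 2 4 1 3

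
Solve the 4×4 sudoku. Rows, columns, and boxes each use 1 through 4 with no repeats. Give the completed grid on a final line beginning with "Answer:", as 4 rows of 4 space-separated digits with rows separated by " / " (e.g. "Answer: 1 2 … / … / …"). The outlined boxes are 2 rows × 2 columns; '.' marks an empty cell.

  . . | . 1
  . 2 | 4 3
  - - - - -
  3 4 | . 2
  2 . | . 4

Step 1. [r4c3∈{1,3}] row 4 places 3 nowhere but r4c3, so r4c3=3.
Step 2. [r1c1∈{4}] r1c1 has the single candidate 4. So r1c1=4.
Step 3. [r3c3∈{1}] r3c3 is down to just 1 ⇒ r3c3=1.
Step 4. [r1c3∈{2}] r1c3's peers cover all but 2, so r1c3=2.
Step 5. [r4c2∈{1}] nothing but 1 survives at r4c2 ⇒ r4c2=1.
Step 6. [r2c1∈{1}] r2c1's peers cover all but 1. So r2c1=1.
Step 7. [r1c2∈{3}] r1c2 is down to just 3. So r1c2=3.

Answer: 4 3 2 1 / 1 2 4 3 / 3 4 1 2 / 2 1 3 4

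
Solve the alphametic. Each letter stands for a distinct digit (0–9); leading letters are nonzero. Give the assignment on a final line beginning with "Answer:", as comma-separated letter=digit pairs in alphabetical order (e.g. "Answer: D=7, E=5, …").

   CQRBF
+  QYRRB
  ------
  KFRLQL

Step 1. [col 1: F + B ≡ L (mod 10)] no forcing yet in column 1 (carry-in 0); F=2 is free and consistent — try it, so F=2.
Step 2. [col 1: F + B ≡ L (mod 10)] several values work for B in column 1 (F + B ≡ L (mod 10), carry-in 0); try B=5. So B=5.
Step 3. [K] K is the leading digit of a 6-digit sum of two 5-digit numbers; the final carry is exactly 1. So K=1.
Step 4. [col 1: F + B ≡ L (mod 10)] in column 1 we have F+B≡L with carry-in 0; given F=2, B=5 and digits 1,2,5 already taken and all letters distinct, that pins L to 7. So L=7.
Step 5. [col 2: B + R ≡ Q (mod 10)] column 2 (B + R ≡ Q (mod 10), carry-in 0) doesn't pin R yet; pick R=8 and continue ⇒ R=8.
Step 6. [col 2: B + R ≡ Q (mod 10)] in column 2 we have B+R≡Q with carry-in 0; given B=5, R=8 and digits 1,2,5,7,8 already taken and all letters distinct, that pins Q to 3. So Q=3.
Step 7. [col 4: Q + Y ≡ R (mod 10)] column 4 reads Q+Y+carry(1)=R with Q=3, R=8; with digits 1,2,3,5,7,8 already taken and all letters distinct, the only value for Y is 4. So Y=4.
Step 8. [col 5: C + Q ≡ F (mod 10)] in column 5 we have C+Q≡F with carry-in 0; given Q=3, F=2 and digits 1,2,3,4,5,7,8 already taken and all letters distinct, that pins C to 9. So C=9.

Answer: B=5, C=9, F=2, K=1, L=7, Q=3, R=8, Y=4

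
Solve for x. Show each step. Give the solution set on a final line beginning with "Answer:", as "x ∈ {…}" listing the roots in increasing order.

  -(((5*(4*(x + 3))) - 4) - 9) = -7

Step 1. [-(((5*(4*(x + 3))) - 4) - 9) = -7] leading − — multiply by −1, so neg: ((5*(4*(x + 3))) - 4) - 9 = 7.
Step 2. [((5*(4*(x + 3))) - 4) - 9 = 7] add 9: x sits inside (… - 9), so sub: (5*(4*(x + 3))) - 4 = 16.
Step 3. [(5*(4*(x + 3))) - 4 = 16] the outer -4 inverts by adding 4, so sub: 5*(4*(x + 3)) = 20.
Step 4. [5*(4*(x + 3)) = 20] divide by the outer 5. So div: 4*(x + 3) = 4.
Step 5. [4*(x + 3) = 4] divide by the outer 4, so div: x + 3 = 1.
Step 6. [x + 3 = 1] subtract 3: x sits inside (… + 3). So sub: x = -2.

Answer: x ∈ {-2}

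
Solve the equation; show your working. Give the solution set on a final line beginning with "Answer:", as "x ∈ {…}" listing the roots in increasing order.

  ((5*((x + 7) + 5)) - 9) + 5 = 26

Step 1. [((5*((x + 7) + 5)) - 9) + 5 = 26] +5 is outermost — subtract 5 both sides. So sub: (5*((x + 7) + 5)) - 9 = 21.
Step 2. [(5*((x + 7) + 5)) - 9 = 21] -9 is outermost — add 9 both sides. So sub: 5*((x + 7) + 5) = 30.
Step 3. [5*((x + 7) + 5) = 30] 5·(inner) — divide through by 5 ⇒ div: (x + 7) + 5 = 6.
Step 4. [(x + 7) + 5 = 6] the outer +5 inverts by subtracting 5 ⇒ sub: x + 7 = 1.
Step 5. [x + 7 = 1] 7 comes off first (subtract 7). So sub: x = -6.

Answer: x ∈ {-6}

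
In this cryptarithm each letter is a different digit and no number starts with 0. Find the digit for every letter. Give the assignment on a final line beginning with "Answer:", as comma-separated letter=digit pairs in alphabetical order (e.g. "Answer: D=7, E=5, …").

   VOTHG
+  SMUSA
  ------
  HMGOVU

Step 1. [col 1: G + A ≡ U (mod 10)] no forcing yet in column 1 (carry-in 0); G=6 is free and consistent — try it. So G=6.
Step 2. [H] H is the leading digit of a 6-digit sum of two 5-digit numbers; the final carry is exactly 1. So H=1.
Step 3. [col 1: G + A ≡ U (mod 10)] no forcing yet in column 1 (carry-in 0); U=4 is free and consistent — try it ⇒ U=4.
Step 4. [col 1: G + A ≡ U (mod 10)] in column 1 we have G+A≡U with carry-in 0; given G=6, U=4 and digits 1,4,6 already taken and all letters distinct, that pins A to 8, so A=8.
Step 5. [col 2: H + S ≡ V (mod 10)] S=5 is one option consistent with column 2 (H + S ≡ V (mod 10), carry-in 1) — take it. So S=5.
Step 6. [col 2: H + S ≡ V (mod 10)] column 2: given H=1, S=5, carry-in 1, and digits 1,4,5,6,8 already taken and all letters distinct, H+S≡V (mod 10) forces V=7 ⇒ V=7.
Step 7. [col 3: T + U ≡ O (mod 10)] column 3: given U=4, carry-in 0, and digits 1,4,5,6,7,8 already taken and all letters distinct, T+U≡O (mod 10) forces T=9 ⇒ T=9.
Step 8. [col 3: T + U ≡ O (mod 10)] column 3: given T=9, U=4, carry-in 0, and digits 1,4,5,6,7,8,9 already taken and all letters distinct, T+U≡O (mod 10) forces O=3. So O=3.
Step 9. [col 4: O + M ≡ G (mod 10)] from column 4 (O=3, G=6, carry-in 1, digits 1,3,4,5,6,7,8,9 already taken and all letters distinct): M must equal 2, so M=2.

Answer: A=8, G=6, H=1, M=2, O=3, S=5, T=9, U=4, V=7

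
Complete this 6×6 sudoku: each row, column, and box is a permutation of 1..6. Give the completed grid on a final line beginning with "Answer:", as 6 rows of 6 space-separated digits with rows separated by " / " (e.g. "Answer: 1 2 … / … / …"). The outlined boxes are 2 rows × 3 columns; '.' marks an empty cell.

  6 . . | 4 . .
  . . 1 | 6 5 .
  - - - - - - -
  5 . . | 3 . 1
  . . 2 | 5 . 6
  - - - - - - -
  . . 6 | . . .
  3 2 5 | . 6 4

Step 1. [r3c3∈{4}] only 4 remains possible at r3c3 ⇒ r3c3=4.
Step 2. [r1c3∈{3}] r1c3's peers cover all but 3. So r1c3=3.
Step 3. [r5c4∈{1,2}] in col 4, 2 fits only at r5c4, so r5c4=2.
Step 4. [r2c6∈{2,3}] in row 2, 3 fits only at r2c6. So r2c6=3.
Step 5. [r4c1∈{1}] nothing but 1 survives at r4c1 ⇒ r4c1=1.
Step 6. [r1c5∈{1,2}] r1c5 is the only open cell in row 1 admitting 1, so r1c5=1.
Step 7. [r2c2∈{4}] r2c2's peers cover all but 4, so r2c2=4.
Step 8. [r1c6∈{2}] r1c6's peers cover all but 2 ⇒ r1c6=2.
Step 9. [r4c5∈{4}] r4c5 has the single candidate 4. So r4c5=4.
Step 10. [r3c2∈{6}] r3c2 is down to just 6. So r3c2=6.
Step 11. [r4c2∈{3}] nothing but 3 survives at r4c2, so r4c2=3.
Step 12. [r5c6∈{5}] r5c6's peers cover all but 5, so r5c6=5.
Step 13. [r5c5∈{3}] only 3 remains possible at r5c5. So r5c5=3.
Step 14. [r5c1∈{4}] r5c1 has the single candidate 4 ⇒ r5c1=4.
Step 15. [r2c1∈{2}] only 2 remains possible at r2c1 ⇒ r2c1=2.
Step 16. [r6c4∈{1}] r6c4's peers cover all but 1. So r6c4=1.
Step 17. [r3c5∈{2}] r3c5 has the single candidate 2, so r3c5=2.
Step 18. [r5c2∈{1}] r5c2's peers cover all but 1. So r5c2=1.
Step 19. [r1c2∈{5}] r1c2 is down to just 5 ⇒ r1c2=5.

Answer: 6 5 3 4 1 2 / 2 4 1 6 5 3 / 5 6 4 3 2 1 / 1 3 2 5 4 6 / 4 1 6 2 3 5 / 3 2 5 1 6 4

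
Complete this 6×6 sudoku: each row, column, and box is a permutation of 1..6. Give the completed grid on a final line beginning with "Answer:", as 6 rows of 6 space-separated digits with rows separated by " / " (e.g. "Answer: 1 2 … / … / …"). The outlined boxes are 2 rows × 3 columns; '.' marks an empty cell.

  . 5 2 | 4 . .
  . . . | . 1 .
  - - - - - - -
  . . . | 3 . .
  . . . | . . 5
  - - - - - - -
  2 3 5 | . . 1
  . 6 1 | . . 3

Step 1. [r3c6∈{2,4,6}] across col 6, 4 lands solely at r3c6. So r3c6=4.
Step 2. [r3c3∈{6}] nothing but 6 survives at r3c3, so r3c3=6.
Step 3. [r3c5∈{2}] r3c5 has the single candidate 2. So r3c5=2.
Step 4. [r1c6∈{6}] only 6 remains possible at r1c6 ⇒ r1c6=6.
Step 5. [r6c1∈{4}] r6c1 is down to just 4, so r6c1=4.
Step 6. [r1c1∈{1,3}] across row 1, 1 lands solely at r1c1 ⇒ r1c1=1.
Step 7. [r4c1∈{3}] r4c1's peers cover all but 3 ⇒ r4c1=3.
Step 8. [r2c4∈{2,5}] across row 2, 5 lands solely at r2c4. So r2c4=5.
Step 9. [r4c3∈{4}] only 4 remains possible at r4c3. So r4c3=4.
Step 10. [r4c4∈{1,6}] in col 4, 1 fits only at r4c4, so r4c4=1.
Step 11. [r4c5∈{6}] r4c5's peers cover all but 6. So r4c5=6.
Step 12. [r1c5∈{3}] r1c5 is down to just 3. So r1c5=3.
Step 13. [r2c1∈{6}] r2c1's peers cover all but 6. So r2c1=6.
Step 14. [r6c5∈{5}] r6c5's peers cover all but 5 ⇒ r6c5=5.
Step 15. [r5c5∈{4}] r5c5's peers cover all but 4. So r5c5=4.
Step 16. [r3c2∈{1}] r3c2 is down to just 1. So r3c2=1.
Step 17. [r4c2∈{2}] r4c2 is down to just 2, so r4c2=2.
Step 18. [r3c1∈{5}] r3c1 is down to just 5. So r3c1=5.
Step 19. [r5c4∈{6}] r5c4 has the single candidate 6, so r5c4=6.
Step 20. [r6c4∈{2}] r6c4 has the single candidate 2. So r6c4=2.
Step 21. [r2c3∈{3}] r2c3 has the single candidate 3. So r2c3=3.
Step 22. [r2c6∈{2}] nothing but 2 survives at r2c6. So r2c6=2.
Step 23. [r2c2∈{4}] r2c2's peers cover all but 4. So r2c2=4.

Answer: 1 5 2 4 3 6 / 6 4 3 5 1 2 / 5 1 6 3 2 4 / 3 2 4 1 6 5 / 2 3 5 6 4 1 / 4 6 1 2 5 3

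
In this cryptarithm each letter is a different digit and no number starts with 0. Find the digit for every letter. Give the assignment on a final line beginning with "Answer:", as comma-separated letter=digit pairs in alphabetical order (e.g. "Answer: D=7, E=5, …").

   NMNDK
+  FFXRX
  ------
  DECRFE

Step 1. [col 1: K + X ≡ E (mod 10)] K=4 is one option consistent with column 1 (K + X ≡ E (mod 10), carry-in 0) — take it, so K=4.
Step 2. [col 1: K + X ≡ E (mod 10)] E=3 is one option consistent with column 1 (K + X ≡ E (mod 10), carry-in 0) — take it, so E=3.
Step 3. [D] D is the leading digit of a 6-digit sum of two 5-digit numbers; the final carry is exactly 1 ⇒ D=1.
Step 4. [col 1: K + X ≡ E (mod 10)] in column 1 we have K+X≡E with carry-in 0; given K=4, E=3 and digits 1,3,4 already taken and all letters distinct, that pins X to 9. So X=9.
Step 5. [col 2: D + R ≡ F (mod 10)] F=7 is one option consistent with column 2 (D + R ≡ F (mod 10), carry-in 1) — take it, so F=7.
Step 6. [col 2: D + R ≡ F (mod 10)] column 2: given D=1, F=7, carry-in 1, and digits 1,3,4,7,9 already taken and all letters distinct, D+R≡F (mod 10) forces R=5, so R=5.
Step 7. [col 3: N + X ≡ R (mod 10)] column 3: given X=9, R=5, carry-in 0, and digits 1,3,4,5,7,9 already taken and all letters distinct, N+X≡R (mod 10) forces N=6, so N=6.
Step 8. [col 4: M + F ≡ C (mod 10)] several values work for C in column 4 (M + F ≡ C (mod 10), carry-in 1); try C=8. So C=8.
Step 9. [col 4: M + F ≡ C (mod 10)] column 4 reads M+F+carry(1)=C with F=7, C=8; with digits 1,3,4,5,6,7,8,9 already taken and all letters distinct, the only value for M is 0 ⇒ M=0.

Answer: C=8, D=1, E=3, F=7, K=4, M=0, N=6, R=5, X=9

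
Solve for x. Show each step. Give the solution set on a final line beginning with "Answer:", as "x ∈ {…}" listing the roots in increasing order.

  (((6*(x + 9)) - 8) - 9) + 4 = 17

Step 1. [(((6*(x + 9)) - 8) - 9) + 4 = 17] peel the +4: subtract 4 from each side ⇒ sub: ((6*(x + 9)) - 8) - 9 = 13.
Step 2. [((6*(x + 9)) - 8) - 9 = 13] add 9: x sits inside (… - 9). So sub: (6*(x + 9)) - 8 = 22.
Step 3. [(6*(x + 9)) - 8 = 22] -8 is outermost — add 8 both sides ⇒ sub: 6*(x + 9) = 30.
Step 4. [6*(x + 9) = 30] 6·(inner) — divide through by 6, so div: x + 9 = 5.
Step 5. [x + 9 = 5] +9 is outermost — subtract 9 both sides, so sub: x = -4.

Answer: x ∈ {-4}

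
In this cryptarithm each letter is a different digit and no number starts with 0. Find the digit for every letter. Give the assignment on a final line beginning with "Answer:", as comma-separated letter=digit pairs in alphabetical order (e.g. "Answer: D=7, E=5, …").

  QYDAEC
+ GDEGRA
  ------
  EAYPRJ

Step 1. [col 1: C + A ≡ J (mod 10)] J=0 is one option consistent with column 1 (C + A ≡ J (mod 10), carry-in 0) — take it ⇒ J=0.
Step 2. [col 1: C + A ≡ J (mod 10)] column 1 (C + A ≡ J (mod 10), carry-in 0) doesn't pin A yet; pick A=2 and continue ⇒ A=2.
Step 3. [col 1: C + A ≡ J (mod 10)] from column 1 (A=2, J=0, carry-in 0, digits 0,2 already taken and all letters distinct): C must equal 8 ⇒ C=8.
Step 4. [col 2: E + R ≡ R (mod 10)] column 2: given nothing yet, carry-in 1, and digits 0,2,8 already taken and all letters distinct, E+R≡R (mod 10) forces E=9, so E=9.
Step 5. [col 2: E + R ≡ R (mod 10)] several values work for R in column 2 (E + R ≡ R (mod 10), carry-in 1); try R=3. So R=3.
Step 6. [col 3: A + G ≡ P (mod 10)] no forcing yet in column 3 (carry-in 1); P=4 is free and consistent — try it ⇒ P=4.
Step 7. [col 3: A + G ≡ P (mod 10)] column 3: given A=2, P=4, carry-in 1, and digits 0,2,3,4,8,9 already taken and all letters distinct, A+G≡P (mod 10) forces G=1. So G=1.
Step 8. [col 4: D + E ≡ Y (mod 10)] column 4 (D + E ≡ Y (mod 10), carry-in 0) doesn't pin D yet; pick D=6 and continue, so D=6.
Step 9. [col 4: D + E ≡ Y (mod 10)] column 4: given D=6, E=9, carry-in 0, and digits 0,1,2,3,4,6,8,9 already taken and all letters distinct, D+E≡Y (mod 10) forces Y=5. So Y=5.
Step 10. [col 6: Q + G ≡ E (mod 10)] column 6 reads Q+G+carry(1)=E with G=1, E=9; with digits 0,1,2,3,4,5,6,8,9 already taken and all letters distinct, the only value for Q is 7. So Q=7.

Answer: A=2, C=8, D=6, E=9, G=1, J=0, P=4, Q=7, R=3, Y=5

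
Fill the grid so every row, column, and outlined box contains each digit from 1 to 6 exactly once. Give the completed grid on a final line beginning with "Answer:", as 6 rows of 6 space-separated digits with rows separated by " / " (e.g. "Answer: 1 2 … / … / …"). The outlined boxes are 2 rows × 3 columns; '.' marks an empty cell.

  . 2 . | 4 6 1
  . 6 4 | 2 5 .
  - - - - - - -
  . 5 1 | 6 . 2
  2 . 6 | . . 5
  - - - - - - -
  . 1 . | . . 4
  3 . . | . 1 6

Step 1. [r3c5∈{3,4}] r3c5 is the only open cell in row 3 admitting 3. So r3c5=3.
Step 2. [r1c1∈{5}] nothing but 5 survives at r1c1, so r1c1=5.
Step 3. [r6c4∈{5}] only 5 remains possible at r6c4, so r6c4=5.
Step 4. [r4c5∈{4}] r4c5's peers cover all but 4 ⇒ r4c5=4.
Step 5. [r5c3∈{2,5}] across row 5, 5 lands solely at r5c3. So r5c3=5.
Step 6. [r2c6∈{3}] r2c6's peers cover all but 3. So r2c6=3.
Step 7. [r5c4∈{3}] r5c4 is down to just 3, so r5c4=3.
Step 8. [r4c2∈{3}] nothing but 3 survives at r4c2 ⇒ r4c2=3.
Step 9. [r6c2∈{4}] nothing but 4 survives at r6c2. So r6c2=4.
Step 10. [r2c1∈{1}] r2c1 is down to just 1. So r2c1=1.
Step 11. [r4c4∈{1}] r4c4 is down to just 1 ⇒ r4c4=1.
Step 12. [r5c5∈{2}] r5c5 is down to just 2, so r5c5=2.
Step 13. [r3c1∈{4}] only 4 remains possible at r3c1, so r3c1=4.
Step 14. [r6c3∈{2}] nothing but 2 survives at r6c3. So r6c3=2.
Step 15. [r1c3∈{3}] nothing but 3 survives at r1c3 ⇒ r1c3=3.
Step 16. [r5c1∈{6}] only 6 remains possible at r5c1, so r5c1=6.

Answer: 5 2 3 4 6 1 / 1 6 4 2 5 3 / 4 5 1 6 3 2 / 2 3 6 1 4 5 / 6 1 5 3 2 4 / 3 4 2 5 1 6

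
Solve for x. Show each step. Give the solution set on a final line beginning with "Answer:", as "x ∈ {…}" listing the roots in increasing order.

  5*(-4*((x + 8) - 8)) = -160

Step 1. [5*(-4*((x + 8) - 8)) = -160] 5 out front; divide by 5. So div: -4*((x + 8) - 8) = -32.
Step 2. [-4*((x + 8) - 8) = -32] -4 out front; divide by -4. So div: (x + 8) - 8 = 8.
Step 3. [(x + 8) - 8 = 8] -8 is outermost — add 8 both sides ⇒ sub: x + 8 = 16.
Step 4. [x + 8 = 16] the outer +8 inverts by subtracting 8, so sub: x = 8.

Answer: x ∈ {8}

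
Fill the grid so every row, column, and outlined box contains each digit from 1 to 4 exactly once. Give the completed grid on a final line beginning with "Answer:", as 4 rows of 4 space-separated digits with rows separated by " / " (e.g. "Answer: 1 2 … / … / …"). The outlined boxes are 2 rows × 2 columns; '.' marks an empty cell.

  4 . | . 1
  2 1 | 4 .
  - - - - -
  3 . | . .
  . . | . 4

Step 1. [r3c4∈{2}] r3c4's peers cover all but 2, so r3c4=2.
Step 2. [r4c3∈{1,3}] in row 4, 3 fits only at r4c3, so r4c3=3.
Step 3. [r3c2∈{4}] nothing but 4 survives at r3c2. So r3c2=4.
Step 4. [r1c3∈{2}] only 2 remains possible at r1c3, so r1c3=2.
Step 5. [r3c3∈{1}] only 1 remains possible at r3c3. So r3c3=1.
Step 6. [r2c4∈{3}] r2c4's peers cover all but 3 ⇒ r2c4=3.
Step 7. [r1c2∈{3}] nothing but 3 survives at r1c2, so r1c2=3.
Step 8. [r4c1∈{1}] r4c1's peers cover all but 1. So r4c1=1.
Step 9. [r4c2∈{2}] r4c2 is down to just 2, so r4c2=2.

Answer: 4 3 2 1 / 2 1 4 3 / 3 4 1 2 / 1 2 3 4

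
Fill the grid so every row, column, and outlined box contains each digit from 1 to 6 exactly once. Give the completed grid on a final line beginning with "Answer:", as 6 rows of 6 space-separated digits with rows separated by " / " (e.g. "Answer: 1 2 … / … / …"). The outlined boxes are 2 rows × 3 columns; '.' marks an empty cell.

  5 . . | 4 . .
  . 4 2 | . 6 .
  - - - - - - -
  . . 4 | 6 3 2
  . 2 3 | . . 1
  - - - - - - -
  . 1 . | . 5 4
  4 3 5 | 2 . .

Step 1. [r2c4∈{1,3,5}] r2c4 is the only open cell in col 4 admitting 1. So r2c4=1.
Step 2. [r5c3∈{6}] r5c3 has the single candidate 6. So r5c3=6.
Step 3. [r2c1∈{3}] r2c1 is down to just 3 ⇒ r2c1=3.
Step 4. [r3c1∈{1}] r3c1 has the single candidate 1, so r3c1=1.
Step 5. [r4c5∈{4}] nothing but 4 survives at r4c5. So r4c5=4.
Step 6. [r5c4∈{3}] nothing but 3 survives at r5c4, so r5c4=3.
Step 7. [r1c2∈{6}] r1c2 is down to just 6, so r1c2=6.
Step 8. [r4c1∈{6}] r4c1 is down to just 6, so r4c1=6.
Step 9. [r1c5∈{2}] nothing but 2 survives at r1c5, so r1c5=2.
Step 10. [r6c5∈{1}] nothing but 1 survives at r6c5, so r6c5=1.
Step 11. [r5c1∈{2}] r5c1 has the single candidate 2 ⇒ r5c1=2.
Step 12. [r6c6∈{6}] nothing but 6 survives at r6c6 ⇒ r6c6=6.
Step 13. [r1c6∈{3}] r1c6 has the single candidate 3 ⇒ r1c6=3.
Step 14. [r4c4∈{5}] r4c4 is down to just 5, so r4c4=5.
Step 15. [r2c6∈{5}] r2c6 is down to just 5 ⇒ r2c6=5.
Step 16. [r3c2∈{5}] r3c2 is down to just 5. So r3c2=5.
Step 17. [r1c3∈{1}] r1c3's peers cover all but 1. So r1c3=1.

Answer: 5 6 1 4 2 3 / 3 4 2 1 6 5 / 1 5 4 6 3 2 / 6 2 3 5 4 1 / 2 1 6 3 5 4 / 4 3 5 2 1 6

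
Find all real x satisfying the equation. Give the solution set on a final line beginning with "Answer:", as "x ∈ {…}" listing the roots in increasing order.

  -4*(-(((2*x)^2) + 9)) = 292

Step 1. [-4*(-(((2*x)^2) + 9)) = 292] leading coefficient -4: divide by -4, so div: -(((2*x)^2) + 9) = -73.
Step 2. [-(((2*x)^2) + 9) = -73] flip signs both sides, so neg: ((2*x)^2) + 9 = 73.
Step 3. [((2*x)^2) + 9 = 73] peel the +9: subtract 9 from each side. So sub: (2*x)^2 = 64.
Step 4. [(2*x)^2 = 64] LHS squared, RHS 64 ≥ 0: apply √ (±) ⇒ sqrt: 2*x = 8 or -8.
Step 5. [2*x = 8 or -8] divide by the outer 2, so div: x = 4 or -4.

Answer: x ∈ {-4, 4}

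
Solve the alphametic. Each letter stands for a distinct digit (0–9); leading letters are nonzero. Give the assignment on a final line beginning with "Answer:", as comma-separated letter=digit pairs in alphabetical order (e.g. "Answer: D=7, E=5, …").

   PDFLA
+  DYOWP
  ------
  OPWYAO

Step 1. [col 1: A + P ≡ O (mod 10)] O=1 is one option consistent with column 1 (A + P ≡ O (mod 10), carry-in 0) — take it, so O=1.
Step 2. [col 1: A + P ≡ O (mod 10)] no forcing yet in column 1 (carry-in 0); A=3 is free and consistent — try it, so A=3.
Step 3. [col 1: A + P ≡ O (mod 10)] column 1: given A=3, O=1, carry-in 0, and digits 1,3 already taken and all letters distinct, A+P≡O (mod 10) forces P=8 ⇒ P=8.
Step 4. [col 2: L + W ≡ A (mod 10)] L=7 is one option consistent with column 2 (L + W ≡ A (mod 10), carry-in 1) — take it ⇒ L=7.
Step 5. [col 2: L + W ≡ A (mod 10)] from column 2 (L=7, A=3, carry-in 1, digits 1,3,7,8 already taken and all letters distinct): W must equal 5, so W=5.
Step 6. [col 3: F + O ≡ Y (mod 10)] several values work for F in column 3 (F + O ≡ Y (mod 10), carry-in 1); try F=4 ⇒ F=4.
Step 7. [col 3: F + O ≡ Y (mod 10)] column 3 reads F+O+carry(1)=Y with F=4, O=1; with digits 1,3,4,5,7,8 already taken and all letters distinct, the only value for Y is 6, so Y=6.
Step 8. [col 4: D + Y ≡ W (mod 10)] from column 4 (Y=6, W=5, carry-in 0, digits 1,3,4,5,6,7,8 already taken and all letters distinct): D must equal 9, so D=9.

Answer: A=3, D=9, F=4, L=7, O=1, P=8, W=5, Y=6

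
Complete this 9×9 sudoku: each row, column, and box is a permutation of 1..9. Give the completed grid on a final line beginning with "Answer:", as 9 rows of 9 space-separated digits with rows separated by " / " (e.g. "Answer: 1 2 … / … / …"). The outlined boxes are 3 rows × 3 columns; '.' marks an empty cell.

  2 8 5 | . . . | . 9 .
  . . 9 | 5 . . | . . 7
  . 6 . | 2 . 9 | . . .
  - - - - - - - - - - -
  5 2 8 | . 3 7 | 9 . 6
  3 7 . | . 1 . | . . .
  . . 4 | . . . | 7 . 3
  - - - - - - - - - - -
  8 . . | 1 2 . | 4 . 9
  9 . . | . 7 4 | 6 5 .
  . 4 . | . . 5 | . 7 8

Step 1. [r2c8∈{1,2,3,4,6,8}] across col 8, 6 lands solely at r2c8, so r2c8=6.
Step 2. [r5c4∈{4,6,8,9}] r5c4 is the only open cell in row 5 admitting 9, so r5c4=9.
Step 3. [r7c8∈{3}] only 3 remains possible at r7c8. So r7c8=3.
Step 4. [r7c6∈{6}] nothing but 6 survives at r7c6. So r7c6=6.
Step 5. [r2c7∈{1,2,3,8}] in row 2, 2 fits only at r2c7, so r2c7=2.
Step 6. [r9c7∈{1}] nothing but 1 survives at r9c7. So r9c7=1.
Step 7. [r9c4∈{3}] nothing but 3 survives at r9c4, so r9c4=3.
Step 8. [r3c1∈{1,4,7}] across col 1, 7 lands solely at r3c1. So r3c1=7.
Step 9. [r4c8∈{1,4}] r4c8 is the only open cell in row 4 admitting 1. So r4c8=1.
Step 10. [r1c7∈{3}] nothing but 3 survives at r1c7, so r1c7=3.
Step 11. [r2c6∈{1,3,8}] across col 6, 3 lands solely at r2c6, so r2c6=3.
Step 12. [r2c2∈{1}] r2c2 is down to just 1, so r2c2=1.
Step 13. [r2c5∈{4,8}] in row 2, 8 fits only at r2c5 ⇒ r2c5=8.
Step 14. [r3c5∈{4}] r3c5 is down to just 4. So r3c5=4.
Step 15. [r3c8∈{8}] r3c8 is down to just 8. So r3c8=8.
Step 16. [r6c8∈{2}] r6c8 has the single candidate 2 ⇒ r6c8=2.
Step 17. [r6c6∈{8}] r6c6 is down to just 8 ⇒ r6c6=8.
Step 18. [r6c4∈{6}] r6c4 is down to just 6 ⇒ r6c4=6.
Step 19. [r1c9∈{1,4}] 4 has one home in row 1: r1c9. So r1c9=4.
Step 20. [r5c9∈{5}] r5c9's peers cover all but 5. So r5c9=5.
Step 21. [r8c3∈{1,2,3}] row 8 places 1 nowhere but r8c3, so r8c3=1.
Step 22. [r9c3∈{2,6}] across row 9, 2 lands solely at r9c3, so r9c3=2.
Step 23. [r5c3∈{6}] nothing but 6 survives at r5c3 ⇒ r5c3=6.
Step 24. [r9c1∈{6}] r9c1 is down to just 6. So r9c1=6.
Step 25. [r3c3∈{3}] r3c3's peers cover all but 3 ⇒ r3c3=3.
Step 26. [r2c1∈{4}] r2c1 is down to just 4 ⇒ r2c1=4.
Step 27. [r1c5∈{6}] r1c5 is down to just 6 ⇒ r1c5=6.
Step 28. [r5c7∈{8}] only 8 remains possible at r5c7. So r5c7=8.
Step 29. [r9c5∈{9}] r9c5 has the single candidate 9 ⇒ r9c5=9.
Step 30. [r6c2∈{9}] only 9 remains possible at r6c2 ⇒ r6c2=9.
Step 31. [r1c4∈{7}] r1c4's peers cover all but 7. So r1c4=7.
Step 32. [r7c2∈{5}] only 5 remains possible at r7c2, so r7c2=5.
Step 33. [r8c4∈{8}] r8c4 is down to just 8 ⇒ r8c4=8.
Step 34. [r4c4∈{4}] r4c4's peers cover all but 4. So r4c4=4.
Step 35. [r5c8∈{4}] r5c8 has the single candidate 4 ⇒ r5c8=4.
Step 36. [r8c9∈{2}] r8c9 is down to just 2. So r8c9=2.
Step 37. [r6c1∈{1}] nothing but 1 survives at r6c1, so r6c1=1.
Step 38. [r1c6∈{1}] only 1 remains possible at r1c6. So r1c6=1.
Step 39. [r5c6∈{2}] r5c6 has the single candidate 2, so r5c6=2.
Step 40. [r3c7∈{5}] r3c7's peers cover all but 5. So r3c7=5.
Step 41. [r3c9∈{1}] r3c9 is down to just 1. So r3c9=1.
Step 42. [r6c5∈{5}] nothing but 5 survives at r6c5 ⇒ r6c5=5.
Step 43. [r8c2∈{3}] nothing but 3 survives at r8c2. So r8c2=3.
Step 44. [r7c3∈{7}] r7c3's peers cover all but 7, so r7c3=7.

Answer: 2 8 5 7 6 1 3 9 4 / 4 1 9 5 8 3 2 6 7 / 7 6 3 2 4 9 5 8 1 / 5 2 8 4 3 7 9 1 6 / 3 7 6 9 1 2 8 4 5 / 1 9 4 6 5 8 7 2 3 / 8 5 7 1 2 6 4 3 9 / 9 3 1 8 7 4 6 5 2 / 6 4 2 3 9 5 1 7 8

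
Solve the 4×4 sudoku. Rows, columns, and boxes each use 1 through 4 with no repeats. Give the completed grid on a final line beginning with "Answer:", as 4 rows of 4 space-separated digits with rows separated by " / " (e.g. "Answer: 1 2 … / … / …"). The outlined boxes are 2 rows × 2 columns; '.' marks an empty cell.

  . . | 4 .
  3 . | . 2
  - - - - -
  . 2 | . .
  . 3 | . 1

Step 1. [r3c1∈{1,4}] row 3 places 1 nowhere but r3c1. So r3c1=1.
Step 2. [r1c2∈{1}] r1c2 is down to just 1 ⇒ r1c2=1.
Step 3. [r1c4∈{3}] r1c4 has the single candidate 3. So r1c4=3.
Step 4. [r4c3∈{2}] r4c3 is down to just 2 ⇒ r4c3=2.
Step 5. [r3c3∈{3}] r3c3 is down to just 3 ⇒ r3c3=3.
Step 6. [r1c1∈{2}] r1c1 has the single candidate 2. So r1c1=2.
Step 7. [r4c1∈{4}] only 4 remains possible at r4c1, so r4c1=4.
Step 8. [r2c2∈{4}] r2c2's peers cover all but 4, so r2c2=4.
Step 9. [r3c4∈{4}] nothing but 4 survives at r3c4 ⇒ r3c4=4.
Step 10. [r2c3∈{1}] nothing but 1 survives at r2c3. So r2c3=1.

Answer: 2 1 4 3 / 3 4 1 2 / 1 2 3 4 / 4 3 2 1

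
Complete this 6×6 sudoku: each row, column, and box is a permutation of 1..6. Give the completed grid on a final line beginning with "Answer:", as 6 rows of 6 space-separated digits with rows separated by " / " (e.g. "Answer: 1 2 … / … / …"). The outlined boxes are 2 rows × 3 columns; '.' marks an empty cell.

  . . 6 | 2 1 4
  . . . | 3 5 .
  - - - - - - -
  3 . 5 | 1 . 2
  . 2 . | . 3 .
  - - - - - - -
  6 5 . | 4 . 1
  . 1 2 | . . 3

Step 1. [r2c2∈{4}] r2c2 is down to just 4, so r2c2=4.
Step 2. [r6c5∈{6}] r6c5 is down to just 6, so r6c5=6.
Step 3. [r4c4∈{5,6}] col 4 places 6 nowhere but r4c4 ⇒ r4c4=6.
Step 4. [r2c3∈{1}] r2c3 has the single candidate 1 ⇒ r2c3=1.
Step 5. [r6c1∈{4}] r6c1's peers cover all but 4 ⇒ r6c1=4.
Step 6. [r4c6∈{5}] nothing but 5 survives at r4c6. So r4c6=5.
Step 7. [r6c4∈{5}] nothing but 5 survives at r6c4 ⇒ r6c4=5.
Step 8. [r4c1∈{1}] only 1 remains possible at r4c1. So r4c1=1.
Step 9. [r2c6∈{6}] r2c6 has the single candidate 6 ⇒ r2c6=6.
Step 10. [r1c1∈{5}] only 5 remains possible at r1c1 ⇒ r1c1=5.
Step 11. [r3c2∈{6}] nothing but 6 survives at r3c2. So r3c2=6.
Step 12. [r1c2∈{3}] r1c2's peers cover all but 3 ⇒ r1c2=3.
Step 13. [r5c3∈{3}] r5c3 has the single candidate 3 ⇒ r5c3=3.
Step 14. [r3c5∈{4}] nothing but 4 survives at r3c5. So r3c5=4.
Step 15. [r4c3∈{4}] r4c3 has the single candidate 4, so r4c3=4.
Step 16. [r5c5∈{2}] nothing but 2 survives at r5c5, so r5c5=2.
Step 17. [r2c1∈{2}] r2c1's peers cover all but 2 ⇒ r2c1=2.

Answer: 5 3 6 2 1 4 / 2 4 1 3 5 6 / 3 6 5 1 4 2 / 1 2 4 6 3 5 / 6 5 3 4 2 1 / 4 1 2 5 6 3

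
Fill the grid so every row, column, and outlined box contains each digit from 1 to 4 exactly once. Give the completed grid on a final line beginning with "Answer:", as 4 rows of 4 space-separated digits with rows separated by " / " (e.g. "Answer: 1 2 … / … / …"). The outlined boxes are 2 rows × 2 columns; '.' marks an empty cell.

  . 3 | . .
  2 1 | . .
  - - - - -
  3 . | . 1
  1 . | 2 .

Step 1. [r3c3∈{4}] r3c3 is down to just 4. So r3c3=4.
Step 2. [r2c4∈{3,4}] across row 2, 4 lands solely at r2c4 ⇒ r2c4=4.
Step 3. [r1c1∈{4}] r1c1's peers cover all but 4 ⇒ r1c1=4.
Step 4. [r1c4∈{2}] only 2 remains possible at r1c4, so r1c4=2.
Step 5. [r1c3∈{1}] r1c3's peers cover all but 1. So r1c3=1.
Step 6. [r4c2∈{4}] nothing but 4 survives at r4c2, so r4c2=4.
Step 7. [r2c3∈{3}] r2c3 is down to just 3. So r2c3=3.
Step 8. [r3c2∈{2}] r3c2's peers cover all but 2 ⇒ r3c2=2.
Step 9. [r4c4∈{3}] r4c4 is down to just 3, so r4c4=3.

Answer: 4 3 1 2 / 2 1 3 4 / 3 2 4 1 / 1 4 2 3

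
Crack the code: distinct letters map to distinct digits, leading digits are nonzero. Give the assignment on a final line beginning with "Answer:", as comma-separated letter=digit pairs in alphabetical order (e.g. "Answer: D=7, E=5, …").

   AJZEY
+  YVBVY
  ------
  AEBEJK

Step 1. [col 1: Y + Y ≡ K (mod 10)] Y=9 is one option consistent with column 1 (Y + Y ≡ K (mod 10), carry-in 0) — take it. So Y=9.
Step 2. [col 1: Y + Y ≡ K (mod 10)] column 1: given Y=9, carry-in 0, and digits 9 already taken and all letters distinct, Y+Y≡K (mod 10) forces K=8 ⇒ K=8.
Step 3. [A] A is the leading digit of a 6-digit sum of two 5-digit numbers; the final carry is exactly 1. So A=1.
Step 4. [col 2: E + V ≡ J (mod 10)] J=3 is one option consistent with column 2 (E + V ≡ J (mod 10), carry-in 1) — take it, so J=3.
Step 5. [col 2: E + V ≡ J (mod 10)] column 2 (E + V ≡ J (mod 10), carry-in 1) doesn't pin V yet; pick V=2 and continue. So V=2.
Step 6. [col 2: E + V ≡ J (mod 10)] column 2: given V=2, J=3, carry-in 1, and digits 1,2,3,8,9 already taken and all letters distinct, E+V≡J (mod 10) forces E=0 ⇒ E=0.
Step 7. [col 3: Z + B ≡ E (mod 10)] B=6 is one option consistent with column 3 (Z + B ≡ E (mod 10), carry-in 0) — take it ⇒ B=6.
Step 8. [col 3: Z + B ≡ E (mod 10)] column 3 reads Z+B+carry(0)=E with B=6, E=0; with digits 0,1,2,3,6,8,9 already taken and all letters distinct, the only value for Z is 4 ⇒ Z=4.

Answer: A=1, B=6, E=0, J=3, K=8, V=2, Y=9, Z=4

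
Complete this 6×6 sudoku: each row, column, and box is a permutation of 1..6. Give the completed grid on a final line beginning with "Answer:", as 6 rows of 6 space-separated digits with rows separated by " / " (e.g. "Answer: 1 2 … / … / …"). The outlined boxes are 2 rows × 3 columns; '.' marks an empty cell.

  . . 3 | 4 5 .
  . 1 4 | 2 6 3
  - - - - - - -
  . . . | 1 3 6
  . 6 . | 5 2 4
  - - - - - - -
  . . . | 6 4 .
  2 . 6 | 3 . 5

Step 1. [r2c1∈{5}] only 5 remains possible at r2c1. So r2c1=5.
Step 2. [r4c3∈{1}] r4c3 is down to just 1, so r4c3=1.
Step 3. [r3c3∈{2,5}] r3c3 is the only open cell in col 3 admitting 2 ⇒ r3c3=2.
Step 4. [r3c2∈{4,5}] r3c2 is the only open cell in row 3 admitting 5 ⇒ r3c2=5.
Step 5. [r5c1∈{1,3}] in col 1, 1 fits only at r5c1. So r5c1=1.
Step 6. [r5c2∈{3}] r5c2's peers cover all but 3, so r5c2=3.
Step 7. [r5c3∈{5}] r5c3 is down to just 5 ⇒ r5c3=5.
Step 8. [r6c5∈{1}] nothing but 1 survives at r6c5 ⇒ r6c5=1.
Step 9. [r1c1∈{6}] r1c1 is down to just 6, so r1c1=6.
Step 10. [r3c1∈{4}] only 4 remains possible at r3c1. So r3c1=4.
Step 11. [r6c2∈{4}] r6c2 has the single candidate 4. So r6c2=4.
Step 12. [r4c1∈{3}] only 3 remains possible at r4c1, so r4c1=3.
Step 13. [r1c2∈{2}] only 2 remains possible at r1c2, so r1c2=2.
Step 14. [r1c6∈{1}] r1c6's peers cover all but 1, so r1c6=1.
Step 15. [r5c6∈{2}] r5c6 has the single candidate 2. So r5c6=2.

Answer: 6 2 3 4 5 1 / 5 1 4 2 6 3 / 4 5 2 1 3 6 / 3 6 1 5 2 4 / 1 3 5 6 4 2 / 2 4 6 3 1 5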